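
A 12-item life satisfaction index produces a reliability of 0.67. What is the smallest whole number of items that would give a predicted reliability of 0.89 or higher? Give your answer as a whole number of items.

n = 0.89 × (1 − 0.67) / [ 0.67 × (1 − 0.89) ]
  = 0.2937 / 0.0737 = 3.9851
3.9851 × 12 = 47.82 → 48 items

48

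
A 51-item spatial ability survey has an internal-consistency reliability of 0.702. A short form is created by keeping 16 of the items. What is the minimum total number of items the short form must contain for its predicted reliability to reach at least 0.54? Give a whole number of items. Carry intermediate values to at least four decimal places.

Short-form reliability: n = 16/51 = 0.3137; r_16 = n·r/(1+(n−1)r) ≈ 0.4250
Length factor from the short form to reach 0.54: n' = 0.54(1 − 0.4250) / [0.4250(1 − 0.54)] ≈ 1.5882
Items = 1.5882 × 16 ≈ 25.41 → 26

26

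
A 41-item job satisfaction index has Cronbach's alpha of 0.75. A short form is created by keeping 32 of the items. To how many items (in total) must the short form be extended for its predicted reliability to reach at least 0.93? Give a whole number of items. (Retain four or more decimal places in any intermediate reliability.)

First, r for the 32-item form: n = 32/41 = 0.7805, so r_32 = 0.7805·0.75/(1 + (0.7805 − 1)·0.75) = 0.7007
Length factor from the short form to reach 0.93: n' = 0.93(1 − 0.7007) / [0.7007(1 − 0.93)] ≈ 5.6749
Total items = 5.6749 × 32 = 181.60, rounded up to 182.

182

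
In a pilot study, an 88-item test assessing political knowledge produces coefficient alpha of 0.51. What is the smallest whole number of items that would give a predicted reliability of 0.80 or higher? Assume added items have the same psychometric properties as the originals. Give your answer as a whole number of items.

n = 0.80(1 − 0.51) / [0.51(1 − 0.80)]
n = 0.3920 / 0.1020 ≈ 3.8431
So the test needs 3.8431 × 88 ≈ 338.19 items; rounding up, 339.

339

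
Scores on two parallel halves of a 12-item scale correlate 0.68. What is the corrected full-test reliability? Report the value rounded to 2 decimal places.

The full test is twice the length of either half (n = 2).
r_full = 2r_hh / (1 + r_hh) = 2 × 0.68 / (1 + 0.68)
       = 1.3600 / 1.6800 = 0.8095

0.81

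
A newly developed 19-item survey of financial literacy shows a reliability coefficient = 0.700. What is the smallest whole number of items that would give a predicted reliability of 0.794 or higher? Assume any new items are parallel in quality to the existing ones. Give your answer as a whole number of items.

32

Rearranging the Spearman-Brown formula for n,
n = r*(1 − r) / [ r (1 − r*) ]
n = 0.794(1 − 0.700) / [0.700(1 − 0.794)]
n = 0.238200 / 0.144200 ≈ 1.6519
So the test needs 1.6519 × 19 ≈ 31.39 items; rounding up, 32.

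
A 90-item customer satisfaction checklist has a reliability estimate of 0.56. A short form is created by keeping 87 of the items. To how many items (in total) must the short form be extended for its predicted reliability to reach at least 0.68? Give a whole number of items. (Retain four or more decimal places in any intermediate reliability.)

Short-form reliability: n = 87/90 = 0.9667; r_87 = n·r/(1+(n−1)r) ≈ 0.5516
Length factor from the short form to reach 0.68: n' = 0.68(1 − 0.5516) / [0.5516(1 − 0.68)] ≈ 1.7274
Items = 1.7274 × 87 ≈ 150.28 → 151

151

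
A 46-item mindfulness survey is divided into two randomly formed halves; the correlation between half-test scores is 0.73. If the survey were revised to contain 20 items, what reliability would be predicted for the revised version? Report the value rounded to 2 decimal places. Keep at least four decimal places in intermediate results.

0.70

First correct the split-half correlation to full-test reliability: r_full = 2 × 0.73 / (1 + 0.73) ≈ 0.8439
Then adjust to 20 items: n = 20/46 = 0.4348
r_new = n·r_full / (1 + (n − 1)·r_full) = 0.3669 / 0.5230 ≈ 0.7015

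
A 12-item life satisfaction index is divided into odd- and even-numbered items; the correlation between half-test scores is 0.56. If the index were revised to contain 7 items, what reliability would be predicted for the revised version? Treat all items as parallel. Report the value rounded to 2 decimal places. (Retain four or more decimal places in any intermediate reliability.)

0.60

Full-test reliability from the split-half r: r_full = 2(0.56)/(1 + 0.56) = 0.7179
Then adjust to 7 items: n = 7/12 = 0.5833
r_new = n·r_full / (1 + (n − 1)·r_full) = 0.4188 / 0.7009 ≈ 0.5975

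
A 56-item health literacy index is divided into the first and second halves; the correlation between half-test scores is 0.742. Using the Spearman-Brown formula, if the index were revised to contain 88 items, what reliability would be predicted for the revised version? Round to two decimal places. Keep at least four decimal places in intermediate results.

First correct the split-half correlation to full-test reliability: r_full = 2 × 0.742 / (1 + 0.742) ≈ 0.8519
Length factor from 56 to 88 items: n = 88/56 = 1.5714
r_new = n·r_full / (1 + (n − 1)·r_full) = 1.3387 / 1.4868 ≈ 0.9004

0.90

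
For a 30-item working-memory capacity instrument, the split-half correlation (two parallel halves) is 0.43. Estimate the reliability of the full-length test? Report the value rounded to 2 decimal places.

0.60

Apply the Spearman-Brown correction with n = 2:
r_full = 2r_hh / (1 + r_hh) = 2 × 0.43 / (1 + 0.43)
r_full = 0.8600 / 1.4300 ≈ 0.6014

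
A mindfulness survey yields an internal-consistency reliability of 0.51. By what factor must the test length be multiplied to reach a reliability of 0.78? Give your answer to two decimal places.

Spearman-Brown solved for the length factor n:
n = r_target (1 − r_old) / [ r_old (1 − r_target) ]
n = 0.78 × (1 − 0.51) / [ 0.51 × (1 − 0.78) ]
  = 0.3822 / 0.1122 = 3.4064

3.41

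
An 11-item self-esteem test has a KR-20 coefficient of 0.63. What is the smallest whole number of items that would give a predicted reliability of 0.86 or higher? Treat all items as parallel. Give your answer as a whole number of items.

Spearman-Brown solved for the length factor n:
n = r*(1 − r) / [ r (1 − r*) ]
n = [0.86 × 0.37] / [0.63 × 0.14]
  = 0.3182 / 0.0882 = 3.6077
So the test needs 3.6077 × 11 ≈ 39.68 items; rounding up, 40.

40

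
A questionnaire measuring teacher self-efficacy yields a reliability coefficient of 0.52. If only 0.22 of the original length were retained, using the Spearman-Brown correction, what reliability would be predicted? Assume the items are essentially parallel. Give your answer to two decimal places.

r_new = 0.22·0.52 / [1 + (0.22 − 1)·0.52]
r_new = 0.1144 / 0.5944 ≈ 0.1925

0.19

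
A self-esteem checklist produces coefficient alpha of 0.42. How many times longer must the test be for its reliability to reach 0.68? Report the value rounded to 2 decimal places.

2.93

Invert Spearman-Brown to solve for n:
n = r*(1 − r) / [ r (1 − r*) ]
n = 0.68 × (1 − 0.42) / [ 0.42 × (1 − 0.68) ]
  = 0.3944 / 0.1344 = 2.9345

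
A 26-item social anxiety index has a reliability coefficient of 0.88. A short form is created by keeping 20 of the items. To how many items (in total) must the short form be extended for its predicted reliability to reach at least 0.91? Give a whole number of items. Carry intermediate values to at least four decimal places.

36

Short-form reliability: n = 20/26 = 0.7692; r_20 = n·r/(1+(n−1)r) ≈ 0.8494
Length factor from the short form to reach 0.91: n' = 0.91(1 − 0.8494) / [0.8494(1 − 0.91)] ≈ 1.7927
Items = 1.7927 × 20 ≈ 35.85 → 36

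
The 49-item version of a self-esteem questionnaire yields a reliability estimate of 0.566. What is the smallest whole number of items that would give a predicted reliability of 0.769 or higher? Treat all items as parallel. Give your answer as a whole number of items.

126

n = 0.769(1 − 0.566) / [0.566(1 − 0.769)]
n = 0.333746 / 0.130746 ≈ 2.5526
2.5526 × 49 = 125.08 → 126 items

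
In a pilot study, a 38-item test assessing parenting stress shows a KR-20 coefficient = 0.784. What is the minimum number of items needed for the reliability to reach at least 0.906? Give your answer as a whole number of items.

Rearranging the Spearman-Brown formula for n,
n = r*(1 − r) / [ r (1 − r*) ]
n = 0.906(1 − 0.784) / [0.784(1 − 0.906)]
  = 0.195696 / 0.073696 = 2.6554
2.6554 × 38 = 100.91 → 101 items

101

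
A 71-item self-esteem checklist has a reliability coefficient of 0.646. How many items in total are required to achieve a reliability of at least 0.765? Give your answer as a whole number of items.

127

n = 0.765(1 − 0.646) / [0.646(1 − 0.765)]
n = 0.270810 / 0.151810 ≈ 1.7839
1.7839 × 71 = 126.66 → 127 items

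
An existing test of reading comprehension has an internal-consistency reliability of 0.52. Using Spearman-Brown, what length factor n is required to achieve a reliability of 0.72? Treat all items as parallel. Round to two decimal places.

2.37

Spearman-Brown solved for the length factor n:
n = r*(1 − r) / [ r (1 − r*) ]
n = [0.72 × 0.48] / [0.52 × 0.28]
n = 0.3456 / 0.1456 ≈ 2.3736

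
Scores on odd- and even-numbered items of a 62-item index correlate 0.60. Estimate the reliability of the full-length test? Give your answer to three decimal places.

Apply the Spearman-Brown correction with n = 2:
r_full = 2(0.60) / (1 + 0.60)
       = 1.2000 / 1.6000 = 0.7500

0.750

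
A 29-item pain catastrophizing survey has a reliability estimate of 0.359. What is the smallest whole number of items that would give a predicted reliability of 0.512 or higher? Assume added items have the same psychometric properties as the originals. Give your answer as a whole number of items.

Invert Spearman-Brown to solve for n:
n = r_target (1 − r_old) / [ r_old (1 − r_target) ]
n = [0.512 × 0.641] / [0.359 × 0.488]
n = 0.328192 / 0.175192 ≈ 1.8733
So the test needs 1.8733 × 29 ≈ 54.33 items; rounding up, 55.

55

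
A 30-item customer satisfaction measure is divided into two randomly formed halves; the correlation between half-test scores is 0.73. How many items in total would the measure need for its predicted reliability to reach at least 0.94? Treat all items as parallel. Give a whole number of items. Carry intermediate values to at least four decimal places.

r_full = 2(0.73)/(1 + 0.73) = 0.8439
Solve Spearman-Brown for n: n = 0.94(1 − 0.8439) / [0.8439(1 − 0.94)] = 2.8979
Required items = 2.8979 × 30 = 86.94, so 87 items.

87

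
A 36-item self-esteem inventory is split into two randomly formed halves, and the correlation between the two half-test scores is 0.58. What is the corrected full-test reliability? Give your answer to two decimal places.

0.73

r_full = 2r_hh / (1 + r_hh) = 2 × 0.58 / (1 + 0.58)
       = 1.1600 / 1.5800 = 0.7342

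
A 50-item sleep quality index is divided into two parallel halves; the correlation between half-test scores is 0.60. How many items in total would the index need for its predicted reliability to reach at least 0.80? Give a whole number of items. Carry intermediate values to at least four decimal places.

67

Corrected full-test reliability: r_full = 2 × 0.60 / (1 + 0.60) ≈ 0.7500
n = r_tgt(1 − r_full) / [r_full(1 − r_tgt)] = 0.80 × 0.2500 / (0.7500 × 0.20) ≈ 1.3333
Required items = 1.3333 × 50 = 66.66, so 67 items.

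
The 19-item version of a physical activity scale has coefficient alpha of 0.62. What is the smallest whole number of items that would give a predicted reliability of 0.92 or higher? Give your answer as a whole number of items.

n = 0.92(1 − 0.62) / [0.62(1 − 0.92)]
  = 0.3496 / 0.0496 = 7.0484
Items needed = n × 19 = 7.0484 × 19 ≈ 133.92 → round up to 134

134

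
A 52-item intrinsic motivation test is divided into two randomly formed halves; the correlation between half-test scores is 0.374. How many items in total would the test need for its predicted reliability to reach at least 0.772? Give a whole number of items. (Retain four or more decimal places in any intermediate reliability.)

r_full = 2(0.374)/(1 + 0.374) = 0.5444
Solve Spearman-Brown for n: n = 0.772(1 − 0.5444) / [0.5444(1 − 0.772)] = 2.8337
Required items = 2.8337 × 52 = 147.35, so 148 items.

148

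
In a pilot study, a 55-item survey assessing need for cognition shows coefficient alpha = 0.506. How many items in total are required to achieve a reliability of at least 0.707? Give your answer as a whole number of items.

130

n = 0.707 × (1 − 0.506) / [ 0.506 × (1 − 0.707) ]
n = 0.349258 / 0.148258 ≈ 2.3557
Items needed = n × 55 = 2.3557 × 55 ≈ 129.56 → round up to 130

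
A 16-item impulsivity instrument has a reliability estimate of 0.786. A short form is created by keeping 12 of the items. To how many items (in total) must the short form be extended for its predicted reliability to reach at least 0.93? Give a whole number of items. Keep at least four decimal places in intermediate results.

58

Short-form reliability: n = 12/16 = 0.7500; r_12 = n·r/(1+(n−1)r) ≈ 0.7337
Length factor from the short form to reach 0.93: n' = 0.93(1 − 0.7337) / [0.7337(1 − 0.93)] ≈ 4.8221
Items = 4.8221 × 12 ≈ 57.87 → 58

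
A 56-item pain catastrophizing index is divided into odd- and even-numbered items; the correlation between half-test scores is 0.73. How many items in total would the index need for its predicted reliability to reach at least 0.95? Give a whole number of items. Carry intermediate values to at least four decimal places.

197

Corrected full-test reliability: r_full = 2 × 0.73 / (1 + 0.73) ≈ 0.8439
Solve Spearman-Brown for n: n = 0.95(1 − 0.8439) / [0.8439(1 − 0.95)] = 3.5145
Required items = 3.5145 × 56 = 196.81, so 197 items.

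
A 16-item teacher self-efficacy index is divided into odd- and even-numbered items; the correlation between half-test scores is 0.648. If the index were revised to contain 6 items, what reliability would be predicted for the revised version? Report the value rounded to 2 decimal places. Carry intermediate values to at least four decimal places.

First correct the split-half correlation to full-test reliability: r_full = 2 × 0.648 / (1 + 0.648) ≈ 0.7864
Length factor from 16 to 6 items: n = 6/16 = 0.3750
r_new = n·r_full / (1 + (n − 1)·r_full) = 0.2949 / 0.5085 ≈ 0.5799

0.58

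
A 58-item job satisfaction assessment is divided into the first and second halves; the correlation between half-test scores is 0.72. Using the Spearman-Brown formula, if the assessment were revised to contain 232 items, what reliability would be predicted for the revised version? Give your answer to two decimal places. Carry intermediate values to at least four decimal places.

Full-test reliability from the split-half r: r_full = 2(0.72)/(1 + 0.72) = 0.8372
Then adjust to 232 items: n = 232/58 = 4.0000
r_new = n·r_full / (1 + (n − 1)·r_full) = 3.3488 / 3.5116 ≈ 0.9536

0.95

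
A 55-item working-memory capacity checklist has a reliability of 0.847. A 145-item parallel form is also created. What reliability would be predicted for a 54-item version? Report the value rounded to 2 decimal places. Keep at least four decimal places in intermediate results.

0.84

Only the ratio of lengths matters: n = 54/55 = 0.9818
r_{54} = n·r / (1 + (n − 1)·r) = 0.8316 / 0.9846 ≈ 0.8446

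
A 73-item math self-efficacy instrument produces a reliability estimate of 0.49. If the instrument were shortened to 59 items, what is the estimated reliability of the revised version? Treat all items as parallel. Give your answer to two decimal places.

0.44

n = 59/73 = 0.8082
Apply the Spearman-Brown prophecy formula, r' = nr / [1 + (n − 1)r]:
r_new = 0.8082·0.49 / [1 + (0.8082 − 1)·0.49]
     = 0.3960 / 0.9060 = 0.4371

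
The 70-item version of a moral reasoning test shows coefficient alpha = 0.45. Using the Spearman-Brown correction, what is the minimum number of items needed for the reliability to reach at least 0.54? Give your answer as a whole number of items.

Invert Spearman-Brown to solve for n:
n = r_target (1 − r_old) / [ r_old (1 − r_target) ]
n = 0.54 × (1 − 0.45) / [ 0.45 × (1 − 0.54) ]
  = 0.2970 / 0.2070 = 1.4348
1.4348 × 70 = 100.44 → 101 items

101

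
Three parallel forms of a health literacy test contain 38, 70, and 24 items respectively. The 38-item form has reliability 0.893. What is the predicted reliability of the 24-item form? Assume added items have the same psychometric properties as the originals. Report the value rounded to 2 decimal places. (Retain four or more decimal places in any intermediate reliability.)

0.84

The 70-item form is not needed; work directly from the 38-item form with n = 24/38 = 0.6316.
r_{24} = n·r / (1 + (n − 1)·r) = 0.5640 / 0.6710 ≈ 0.8405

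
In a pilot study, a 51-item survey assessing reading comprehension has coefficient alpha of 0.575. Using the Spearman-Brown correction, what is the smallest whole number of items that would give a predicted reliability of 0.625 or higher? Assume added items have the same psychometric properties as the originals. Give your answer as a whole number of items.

Invert Spearman-Brown to solve for n:
n = r*(1 − r) / [ r (1 − r*) ]
n = [0.625 × 0.425] / [0.575 × 0.375]
n = 0.265625 / 0.215625 ≈ 1.2319
Items needed = n × 51 = 1.2319 × 51 ≈ 62.83 → round up to 63

63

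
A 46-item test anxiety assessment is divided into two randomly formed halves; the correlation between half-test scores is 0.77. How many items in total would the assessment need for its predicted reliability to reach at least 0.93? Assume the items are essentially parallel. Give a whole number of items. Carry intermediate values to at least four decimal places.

92

Corrected full-test reliability: r_full = 2 × 0.77 / (1 + 0.77) ≈ 0.8701
n = r_tgt(1 − r_full) / [r_full(1 − r_tgt)] = 0.93 × 0.1299 / (0.8701 × 0.07) ≈ 1.9835
Required items = 1.9835 × 46 = 91.24, so 92 items.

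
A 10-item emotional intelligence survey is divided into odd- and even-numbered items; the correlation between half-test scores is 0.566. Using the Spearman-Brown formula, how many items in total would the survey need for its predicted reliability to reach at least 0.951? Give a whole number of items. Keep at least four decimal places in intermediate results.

75

r_full = 2(0.566)/(1 + 0.566) = 0.7229
n = r_tgt(1 − r_full) / [r_full(1 − r_tgt)] = 0.951 × 0.2771 / (0.7229 × 0.049) ≈ 7.4395
Required items = 7.4395 × 10 = 74.39, so 75 items.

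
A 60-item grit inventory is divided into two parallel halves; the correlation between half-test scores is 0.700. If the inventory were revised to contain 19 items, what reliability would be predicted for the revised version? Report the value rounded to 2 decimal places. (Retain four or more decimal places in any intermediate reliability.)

0.60

Spearman-Brown correction (n = 2): r_full = 2·0.700/(1 + 0.700) = 0.8235
Then adjust to 19 items: n = 19/60 = 0.3167
r_new = n·r_full / (1 + (n − 1)·r_full) = 0.2608 / 0.4373 ≈ 0.5964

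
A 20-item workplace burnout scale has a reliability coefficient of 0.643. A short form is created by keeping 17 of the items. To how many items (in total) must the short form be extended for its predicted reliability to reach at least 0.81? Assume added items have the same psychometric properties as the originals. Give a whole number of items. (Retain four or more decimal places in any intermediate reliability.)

First, r for the 17-item form: n = 17/20 = 0.8500, so r_17 = 0.8500·0.643/(1 + (0.8500 − 1)·0.643) = 0.6049
Length factor from the short form to reach 0.81: n' = 0.81(1 − 0.6049) / [0.6049(1 − 0.81)] ≈ 2.7845
Items = 2.7845 × 17 ≈ 47.34 → 48

48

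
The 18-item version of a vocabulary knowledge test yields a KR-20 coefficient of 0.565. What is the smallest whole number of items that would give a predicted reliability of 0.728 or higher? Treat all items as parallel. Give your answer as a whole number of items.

n = 0.728 × (1 − 0.565) / [ 0.565 × (1 − 0.728) ]
n = 0.316680 / 0.153680 ≈ 2.0606
Items needed = n × 18 = 2.0606 × 18 ≈ 37.09 → round up to 38

38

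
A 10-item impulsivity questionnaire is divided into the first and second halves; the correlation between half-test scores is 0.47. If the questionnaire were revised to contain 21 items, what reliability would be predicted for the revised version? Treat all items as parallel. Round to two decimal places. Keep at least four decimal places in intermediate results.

0.79

Full-test reliability from the split-half r: r_full = 2(0.47)/(1 + 0.47) = 0.6395
Length factor from 10 to 21 items: n = 21/10 = 2.1000
r_new = n·r_full / (1 + (n − 1)·r_full) = 1.3429 / 1.7035 ≈ 0.7883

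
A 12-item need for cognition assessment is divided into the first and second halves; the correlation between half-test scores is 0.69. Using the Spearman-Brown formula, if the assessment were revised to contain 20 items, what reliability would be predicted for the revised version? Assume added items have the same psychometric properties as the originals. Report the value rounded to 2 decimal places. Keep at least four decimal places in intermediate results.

First correct the split-half correlation to full-test reliability: r_full = 2 × 0.69 / (1 + 0.69) ≈ 0.8166
Length factor from 12 to 20 items: n = 20/12 = 1.6667
r_new = n·r_full / (1 + (n − 1)·r_full) = 1.3610 / 1.5444 ≈ 0.8812

0.88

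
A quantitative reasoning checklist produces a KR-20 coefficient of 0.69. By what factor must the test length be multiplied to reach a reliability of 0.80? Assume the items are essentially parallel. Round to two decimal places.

Spearman-Brown solved for the length factor n:
n = r_target (1 − r_old) / [ r_old (1 − r_target) ]
n = 0.80 × (1 − 0.69) / [ 0.69 × (1 − 0.80) ]
n = 0.2480 / 0.1380 ≈ 1.7971

1.80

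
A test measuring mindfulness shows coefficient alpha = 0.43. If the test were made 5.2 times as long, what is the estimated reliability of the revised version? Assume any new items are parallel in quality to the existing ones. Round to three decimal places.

0.797

Spearman-Brown: r_new = n·r / (1 + (n − 1)·r)
r_new = (5.2 × 0.43) / (1 + (5.2 − 1) × 0.43)
     = 2.2360 / 2.8060 = 0.7969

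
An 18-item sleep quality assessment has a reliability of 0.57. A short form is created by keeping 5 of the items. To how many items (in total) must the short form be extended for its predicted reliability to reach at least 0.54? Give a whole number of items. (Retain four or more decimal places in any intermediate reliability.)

16

Short-form reliability: n = 5/18 = 0.2778; r_5 = n·r/(1+(n−1)r) ≈ 0.2691
Then solve for n' with r_old = 0.2691, r_target = 0.54: n' = 0.54(1 − 0.2691)/[0.2691(1 − 0.54)] = 3.1885
Total items = 3.1885 × 5 = 15.94, rounded up to 16.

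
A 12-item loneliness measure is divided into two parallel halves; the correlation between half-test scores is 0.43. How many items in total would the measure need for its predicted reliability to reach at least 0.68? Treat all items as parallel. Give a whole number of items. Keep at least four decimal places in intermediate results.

r_full = 2(0.43)/(1 + 0.43) = 0.6014
Solve Spearman-Brown for n: n = 0.68(1 − 0.6014) / [0.6014(1 − 0.68)] = 1.4084
Items = 1.4084 × 12 ≈ 16.90 → 17

17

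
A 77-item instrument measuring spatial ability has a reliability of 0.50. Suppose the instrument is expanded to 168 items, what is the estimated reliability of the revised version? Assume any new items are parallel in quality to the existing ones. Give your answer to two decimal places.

0.69

n = 168/77 = 2.1818
r_new = 2.1818·0.50 / [1 + (2.1818 − 1)·0.50]
r_new = 1.0909 / 1.5909 ≈ 0.6857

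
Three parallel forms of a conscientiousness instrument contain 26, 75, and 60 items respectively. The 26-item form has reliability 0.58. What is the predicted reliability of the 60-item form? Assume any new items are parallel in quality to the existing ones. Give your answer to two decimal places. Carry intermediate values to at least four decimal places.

Only the ratio of lengths matters: n = 60/26 = 2.3077
r_{60} = n·r / (1 + (n − 1)·r) = 1.3385 / 1.7585 ≈ 0.7612

0.76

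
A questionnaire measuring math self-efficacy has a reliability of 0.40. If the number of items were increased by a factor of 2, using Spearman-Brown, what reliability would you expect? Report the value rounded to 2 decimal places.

r_new = (2 × 0.40) / (1 + (2 − 1) × 0.40)
r_new = 0.8000 / 1.4000 ≈ 0.5714

0.57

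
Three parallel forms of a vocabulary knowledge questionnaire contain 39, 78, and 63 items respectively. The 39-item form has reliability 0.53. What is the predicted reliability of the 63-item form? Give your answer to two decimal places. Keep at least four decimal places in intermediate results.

Only the ratio of lengths matters: n = 63/39 = 1.6154
r_{63} = n·r / (1 + (n − 1)·r) = 0.8562 / 1.3262 ≈ 0.6456

0.65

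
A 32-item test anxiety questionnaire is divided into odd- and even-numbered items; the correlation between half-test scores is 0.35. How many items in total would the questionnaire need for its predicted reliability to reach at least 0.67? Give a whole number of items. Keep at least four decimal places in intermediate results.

61

r_full = 2(0.35)/(1 + 0.35) = 0.5185
Solve Spearman-Brown for n: n = 0.67(1 − 0.5185) / [0.5185(1 − 0.67)] = 1.8854
Items = 1.8854 × 32 ≈ 60.33 → 61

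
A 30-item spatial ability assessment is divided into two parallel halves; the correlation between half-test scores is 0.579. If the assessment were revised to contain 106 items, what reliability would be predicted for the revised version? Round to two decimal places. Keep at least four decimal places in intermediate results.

Full-test reliability from the split-half r: r_full = 2(0.579)/(1 + 0.579) = 0.7334
Then adjust to 106 items: n = 106/30 = 3.5333
r_new = n·r_full / (1 + (n − 1)·r_full) = 2.5913 / 2.8579 ≈ 0.9067

0.91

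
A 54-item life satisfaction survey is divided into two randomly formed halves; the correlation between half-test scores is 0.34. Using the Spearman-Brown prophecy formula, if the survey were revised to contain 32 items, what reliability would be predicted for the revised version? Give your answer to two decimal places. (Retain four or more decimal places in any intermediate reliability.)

Spearman-Brown correction (n = 2): r_full = 2·0.34/(1 + 0.34) = 0.5075
Length factor from 54 to 32 items: n = 32/54 = 0.5926
r_new = n·r_full / (1 + (n − 1)·r_full) = 0.3007 / 0.7932 ≈ 0.3791

0.38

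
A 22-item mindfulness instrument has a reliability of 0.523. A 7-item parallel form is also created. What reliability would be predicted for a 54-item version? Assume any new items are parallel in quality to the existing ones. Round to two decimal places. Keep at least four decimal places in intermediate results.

The 7-item form is not needed; work directly from the 22-item form with n = 54/22 = 2.4545.
r_{54} = n·r / (1 + (n − 1)·r) = 1.2837 / 1.7607 ≈ 0.7291

0.73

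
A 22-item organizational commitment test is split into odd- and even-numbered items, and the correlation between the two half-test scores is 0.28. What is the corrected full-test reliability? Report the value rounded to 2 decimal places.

The full test is twice the length of either half (n = 2).
r_full = 2r_hh / (1 + r_hh) = 2 × 0.28 / (1 + 0.28)
r_full = 0.5600 / 1.2800 ≈ 0.4375

0.44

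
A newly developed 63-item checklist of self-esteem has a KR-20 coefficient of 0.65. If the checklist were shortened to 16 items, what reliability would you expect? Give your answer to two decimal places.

The new length is 16/63 = 0.254 times the old.
By Spearman-Brown, r_new = n r / (1 + (n − 1) r).
r_new = 0.254·0.65 / [1 + (0.254 − 1)·0.65]
r_new = 0.1651 / 0.5151 ≈ 0.3205

0.32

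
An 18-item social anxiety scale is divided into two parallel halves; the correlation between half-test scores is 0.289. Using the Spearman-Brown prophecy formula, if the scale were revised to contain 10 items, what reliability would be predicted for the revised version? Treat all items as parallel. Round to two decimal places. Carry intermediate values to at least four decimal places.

Full-test reliability from the split-half r: r_full = 2(0.289)/(1 + 0.289) = 0.4484
Then adjust to 10 items: n = 10/18 = 0.5556
r_new = n·r_full / (1 + (n − 1)·r_full) = 0.2491 / 0.8007 ≈ 0.3111

0.31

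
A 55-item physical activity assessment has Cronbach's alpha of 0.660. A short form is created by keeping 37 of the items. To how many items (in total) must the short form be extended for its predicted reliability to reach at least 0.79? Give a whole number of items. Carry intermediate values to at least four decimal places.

Short-form reliability: n = 37/55 = 0.6727; r_37 = n·r/(1+(n−1)r) ≈ 0.5663
Length factor from the short form to reach 0.79: n' = 0.79(1 − 0.5663) / [0.5663(1 − 0.79)] ≈ 2.8810
Items = 2.8810 × 37 ≈ 106.60 → 107

107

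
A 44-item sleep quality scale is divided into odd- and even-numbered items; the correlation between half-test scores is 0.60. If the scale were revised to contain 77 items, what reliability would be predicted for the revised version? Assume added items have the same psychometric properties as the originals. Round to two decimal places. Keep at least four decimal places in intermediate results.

Spearman-Brown correction (n = 2): r_full = 2·0.60/(1 + 0.60) = 0.7500
Length factor from 44 to 77 items: n = 77/44 = 1.7500
r_new = n·r_full / (1 + (n − 1)·r_full) = 1.3125 / 1.5625 ≈ 0.8400

0.84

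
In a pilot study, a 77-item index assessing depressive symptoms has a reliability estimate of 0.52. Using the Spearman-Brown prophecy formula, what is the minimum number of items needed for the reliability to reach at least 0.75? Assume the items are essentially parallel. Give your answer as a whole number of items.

214

Invert Spearman-Brown to solve for n:
n = r_target (1 − r_old) / [ r_old (1 − r_target) ]
n = 0.75 × (1 − 0.52) / [ 0.52 × (1 − 0.75) ]
  = 0.3600 / 0.1300 = 2.7692
Items needed = n × 77 = 2.7692 × 77 ≈ 213.23 → round up to 214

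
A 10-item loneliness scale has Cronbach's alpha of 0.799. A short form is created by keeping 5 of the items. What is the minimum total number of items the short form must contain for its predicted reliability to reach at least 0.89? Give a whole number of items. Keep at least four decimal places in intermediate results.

First, r for the 5-item form: n = 5/10 = 0.5000, so r_5 = 0.5000·0.799/(1 + (0.5000 − 1)·0.799) = 0.6653
Then solve for n' with r_old = 0.6653, r_target = 0.89: n' = 0.89(1 − 0.6653)/[0.6653(1 − 0.89)] = 4.0704
Items = 4.0704 × 5 ≈ 20.35 → 21

21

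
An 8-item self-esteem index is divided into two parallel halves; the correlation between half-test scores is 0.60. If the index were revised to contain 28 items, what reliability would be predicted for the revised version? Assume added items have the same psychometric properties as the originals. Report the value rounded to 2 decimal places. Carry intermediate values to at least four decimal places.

0.91

First correct the split-half correlation to full-test reliability: r_full = 2 × 0.60 / (1 + 0.60) ≈ 0.7500
Then adjust to 28 items: n = 28/8 = 3.5000
r_new = n·r_full / (1 + (n − 1)·r_full) = 2.6250 / 2.8750 ≈ 0.9130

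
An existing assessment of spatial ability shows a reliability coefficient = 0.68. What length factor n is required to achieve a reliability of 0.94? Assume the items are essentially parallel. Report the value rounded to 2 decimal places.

n = [0.94 × 0.32] / [0.68 × 0.06]
n = 0.3008 / 0.0408 ≈ 7.3725

7.37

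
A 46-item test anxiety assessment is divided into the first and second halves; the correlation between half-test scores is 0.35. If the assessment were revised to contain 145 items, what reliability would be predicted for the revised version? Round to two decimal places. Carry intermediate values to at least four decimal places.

0.77

Spearman-Brown correction (n = 2): r_full = 2·0.35/(1 + 0.35) = 0.5185
Length factor from 46 to 145 items: n = 145/46 = 3.1522
r_new = n·r_full / (1 + (n − 1)·r_full) = 1.6344 / 2.1159 ≈ 0.7724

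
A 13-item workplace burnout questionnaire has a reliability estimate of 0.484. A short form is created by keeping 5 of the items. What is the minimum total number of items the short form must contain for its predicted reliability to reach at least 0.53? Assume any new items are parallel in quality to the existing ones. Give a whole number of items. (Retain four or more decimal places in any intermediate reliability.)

First, r for the 5-item form: n = 5/13 = 0.3846, so r_5 = 0.3846·0.484/(1 + (0.3846 − 1)·0.484) = 0.2651
Length factor from the short form to reach 0.53: n' = 0.53(1 − 0.2651) / [0.2651(1 − 0.53)] ≈ 3.1261
Total items = 3.1261 × 5 = 15.63, rounded up to 16.

16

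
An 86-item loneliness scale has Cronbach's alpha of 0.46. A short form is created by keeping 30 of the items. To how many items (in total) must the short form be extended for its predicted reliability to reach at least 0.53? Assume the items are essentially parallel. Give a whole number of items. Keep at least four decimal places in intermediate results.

114

First, r for the 30-item form: n = 30/86 = 0.3488, so r_30 = 0.3488·0.46/(1 + (0.3488 − 1)·0.46) = 0.2291
Then solve for n' with r_old = 0.2291, r_target = 0.53: n' = 0.53(1 − 0.2291)/[0.2291(1 − 0.53)] = 3.7945
Total items = 3.7945 × 30 = 113.84, rounded up to 114.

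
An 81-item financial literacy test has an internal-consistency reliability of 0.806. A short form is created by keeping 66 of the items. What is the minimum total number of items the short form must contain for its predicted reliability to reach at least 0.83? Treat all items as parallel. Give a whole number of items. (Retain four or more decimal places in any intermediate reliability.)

96

First, r for the 66-item form: n = 66/81 = 0.8148, so r_66 = 0.8148·0.806/(1 + (0.8148 − 1)·0.806) = 0.7720
Then solve for n' with r_old = 0.7720, r_target = 0.83: n' = 0.83(1 − 0.7720)/[0.7720(1 − 0.83)] = 1.4419
Total items = 1.4419 × 66 = 95.17, rounded up to 96.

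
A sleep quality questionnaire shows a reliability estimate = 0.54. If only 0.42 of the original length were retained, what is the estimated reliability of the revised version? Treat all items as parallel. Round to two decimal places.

Spearman-Brown: r_new = n·r / (1 + (n − 1)·r)
r_new = (0.42 × 0.54) / (1 + (0.42 − 1) × 0.54)
r_new = 0.2268 / 0.6868 ≈ 0.3302

0.33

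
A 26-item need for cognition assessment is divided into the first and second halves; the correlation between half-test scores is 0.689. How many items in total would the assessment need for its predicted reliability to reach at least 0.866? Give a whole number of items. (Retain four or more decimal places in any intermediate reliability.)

38

r_full = 2(0.689)/(1 + 0.689) = 0.8159
Solve Spearman-Brown for n: n = 0.866(1 − 0.8159) / [0.8159(1 − 0.866)] = 1.4582
Items = 1.4582 × 26 ≈ 37.91 → 38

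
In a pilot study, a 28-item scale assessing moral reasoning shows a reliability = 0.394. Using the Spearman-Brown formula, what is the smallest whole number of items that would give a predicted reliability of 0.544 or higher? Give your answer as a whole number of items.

52

Rearranging the Spearman-Brown formula for n,
n = r_target (1 − r_old) / [ r_old (1 − r_target) ]
n = 0.544 × (1 − 0.394) / [ 0.394 × (1 − 0.544) ]
  = 0.329664 / 0.179664 = 1.8349
So the test needs 1.8349 × 28 ≈ 51.38 items; rounding up, 52.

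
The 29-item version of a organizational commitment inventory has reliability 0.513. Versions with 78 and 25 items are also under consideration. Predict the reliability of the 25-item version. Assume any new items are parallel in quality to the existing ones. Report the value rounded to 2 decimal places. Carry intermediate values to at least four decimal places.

0.48

Only the ratio of lengths matters: n = 25/29 = 0.8621
r_{25} = n·r / (1 + (n − 1)·r) = 0.4423 / 0.9293 ≈ 0.4759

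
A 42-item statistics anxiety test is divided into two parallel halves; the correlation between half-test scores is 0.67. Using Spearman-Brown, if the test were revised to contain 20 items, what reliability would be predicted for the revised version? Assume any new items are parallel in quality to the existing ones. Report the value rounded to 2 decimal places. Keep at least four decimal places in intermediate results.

First correct the split-half correlation to full-test reliability: r_full = 2 × 0.67 / (1 + 0.67) ≈ 0.8024
Length factor from 42 to 20 items: n = 20/42 = 0.4762
r_new = n·r_full / (1 + (n − 1)·r_full) = 0.3821 / 0.5797 ≈ 0.6591

0.66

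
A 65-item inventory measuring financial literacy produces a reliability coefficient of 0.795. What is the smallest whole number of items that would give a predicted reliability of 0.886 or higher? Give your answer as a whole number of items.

n = 0.886 × (1 − 0.795) / [ 0.795 × (1 − 0.886) ]
  = 0.181630 / 0.090630 = 2.0041
So the test needs 2.0041 × 65 ≈ 130.27 items; rounding up, 131.

131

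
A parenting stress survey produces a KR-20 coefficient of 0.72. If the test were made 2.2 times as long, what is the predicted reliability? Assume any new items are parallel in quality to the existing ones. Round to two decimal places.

Apply the Spearman-Brown prophecy formula, r' = nr / [1 + (n − 1)r]:
r_new = 2.2·0.72 / [1 + (2.2 − 1)·0.72]
     = 1.5840 / 1.8640 = 0.8498

0.85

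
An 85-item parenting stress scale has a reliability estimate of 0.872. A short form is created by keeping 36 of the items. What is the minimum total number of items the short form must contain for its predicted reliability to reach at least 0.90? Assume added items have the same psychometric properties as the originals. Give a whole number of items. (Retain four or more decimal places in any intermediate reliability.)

Short-form reliability: n = 36/85 = 0.4235; r_36 = n·r/(1+(n−1)r) ≈ 0.7426
Length factor from the short form to reach 0.90: n' = 0.90(1 − 0.7426) / [0.7426(1 − 0.90)] ≈ 3.1196
Total items = 3.1196 × 36 = 112.31, rounded up to 113.

113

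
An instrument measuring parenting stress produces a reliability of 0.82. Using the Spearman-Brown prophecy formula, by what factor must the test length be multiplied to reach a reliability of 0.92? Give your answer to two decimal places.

2.52

Spearman-Brown solved for the length factor n:
n = r_target (1 − r_old) / [ r_old (1 − r_target) ]
n = 0.92(1 − 0.82) / [0.82(1 − 0.92)]
  = 0.1656 / 0.0656 = 2.5244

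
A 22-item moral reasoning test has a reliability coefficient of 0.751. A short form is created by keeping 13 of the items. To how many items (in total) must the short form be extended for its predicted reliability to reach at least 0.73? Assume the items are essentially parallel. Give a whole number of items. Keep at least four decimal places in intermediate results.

20

First, r for the 13-item form: n = 13/22 = 0.5909, so r_13 = 0.5909·0.751/(1 + (0.5909 − 1)·0.751) = 0.6406
Length factor from the short form to reach 0.73: n' = 0.73(1 − 0.6406) / [0.6406(1 − 0.73)] ≈ 1.5169
Items = 1.5169 × 13 ≈ 19.72 → 20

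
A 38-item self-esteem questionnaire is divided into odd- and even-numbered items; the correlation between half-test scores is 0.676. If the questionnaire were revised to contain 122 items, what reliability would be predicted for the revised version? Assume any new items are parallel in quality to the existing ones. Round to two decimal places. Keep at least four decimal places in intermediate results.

0.93

First correct the split-half correlation to full-test reliability: r_full = 2 × 0.676 / (1 + 0.676) ≈ 0.8067
Length factor from 38 to 122 items: n = 122/38 = 3.2105
r_new = n·r_full / (1 + (n − 1)·r_full) = 2.5899 / 2.7832 ≈ 0.9305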